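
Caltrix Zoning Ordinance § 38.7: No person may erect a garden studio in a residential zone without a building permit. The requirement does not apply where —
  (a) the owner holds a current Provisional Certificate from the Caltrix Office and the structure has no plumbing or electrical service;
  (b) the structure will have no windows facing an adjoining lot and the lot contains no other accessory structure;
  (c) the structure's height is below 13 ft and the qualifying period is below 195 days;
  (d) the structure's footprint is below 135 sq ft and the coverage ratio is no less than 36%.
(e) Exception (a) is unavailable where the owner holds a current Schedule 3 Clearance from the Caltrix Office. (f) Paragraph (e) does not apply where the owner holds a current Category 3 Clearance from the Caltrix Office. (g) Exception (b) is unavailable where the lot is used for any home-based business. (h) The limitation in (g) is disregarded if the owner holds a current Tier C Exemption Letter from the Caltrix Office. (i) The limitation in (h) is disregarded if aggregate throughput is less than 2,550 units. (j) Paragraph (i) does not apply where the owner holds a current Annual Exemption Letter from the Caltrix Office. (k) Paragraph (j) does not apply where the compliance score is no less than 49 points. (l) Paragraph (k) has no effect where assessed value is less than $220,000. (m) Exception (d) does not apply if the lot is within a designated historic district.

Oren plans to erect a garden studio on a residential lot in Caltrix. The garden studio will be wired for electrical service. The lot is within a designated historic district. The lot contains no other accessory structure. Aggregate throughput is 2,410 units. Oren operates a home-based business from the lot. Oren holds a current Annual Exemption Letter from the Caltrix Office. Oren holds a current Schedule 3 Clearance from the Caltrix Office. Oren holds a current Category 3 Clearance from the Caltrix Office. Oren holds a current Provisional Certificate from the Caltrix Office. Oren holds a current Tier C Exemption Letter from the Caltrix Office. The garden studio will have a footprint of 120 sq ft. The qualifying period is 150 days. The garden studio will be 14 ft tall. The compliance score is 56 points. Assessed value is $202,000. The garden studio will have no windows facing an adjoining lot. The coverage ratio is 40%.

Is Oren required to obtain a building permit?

Exception (a) fails — electrical service is planned.
Exception (b): no windows face an adjoining lot; the lot has no other accessory structure — every condition holds. Under paragraphs (g)–(l): (g) would limit (b) — a home-based business operates on the lot — but (h) sets (g) aside: (h) is engaged — a current Tier C Exemption Letter is held. (i) operates (aggregate throughput is 2,410 units, less than the 2,550 units limit), but is set aside by (j): (j) operates — a current Annual Exemption Letter is held. (k) is engaged (the compliance score is 56 points, meeting the 49 points threshold), but is itself disapplied by (l): (l) operates against (k): assessed value is $202,000, less than the $220,000 limit. (b) remains available.
Exception (c) fails — the structure's height is 14 ft, not below 13 ft.
Exception (d) is satisfied on its face — the structure's footprint is 120 sq ft, below the 135 sq ft limit; the coverage ratio is 40%, meeting the 36% threshold. But: (m) is triggered — the lot is in a historic district. So (d) is unavailable.

No — exception (b) applies; Oren does not need a building permit.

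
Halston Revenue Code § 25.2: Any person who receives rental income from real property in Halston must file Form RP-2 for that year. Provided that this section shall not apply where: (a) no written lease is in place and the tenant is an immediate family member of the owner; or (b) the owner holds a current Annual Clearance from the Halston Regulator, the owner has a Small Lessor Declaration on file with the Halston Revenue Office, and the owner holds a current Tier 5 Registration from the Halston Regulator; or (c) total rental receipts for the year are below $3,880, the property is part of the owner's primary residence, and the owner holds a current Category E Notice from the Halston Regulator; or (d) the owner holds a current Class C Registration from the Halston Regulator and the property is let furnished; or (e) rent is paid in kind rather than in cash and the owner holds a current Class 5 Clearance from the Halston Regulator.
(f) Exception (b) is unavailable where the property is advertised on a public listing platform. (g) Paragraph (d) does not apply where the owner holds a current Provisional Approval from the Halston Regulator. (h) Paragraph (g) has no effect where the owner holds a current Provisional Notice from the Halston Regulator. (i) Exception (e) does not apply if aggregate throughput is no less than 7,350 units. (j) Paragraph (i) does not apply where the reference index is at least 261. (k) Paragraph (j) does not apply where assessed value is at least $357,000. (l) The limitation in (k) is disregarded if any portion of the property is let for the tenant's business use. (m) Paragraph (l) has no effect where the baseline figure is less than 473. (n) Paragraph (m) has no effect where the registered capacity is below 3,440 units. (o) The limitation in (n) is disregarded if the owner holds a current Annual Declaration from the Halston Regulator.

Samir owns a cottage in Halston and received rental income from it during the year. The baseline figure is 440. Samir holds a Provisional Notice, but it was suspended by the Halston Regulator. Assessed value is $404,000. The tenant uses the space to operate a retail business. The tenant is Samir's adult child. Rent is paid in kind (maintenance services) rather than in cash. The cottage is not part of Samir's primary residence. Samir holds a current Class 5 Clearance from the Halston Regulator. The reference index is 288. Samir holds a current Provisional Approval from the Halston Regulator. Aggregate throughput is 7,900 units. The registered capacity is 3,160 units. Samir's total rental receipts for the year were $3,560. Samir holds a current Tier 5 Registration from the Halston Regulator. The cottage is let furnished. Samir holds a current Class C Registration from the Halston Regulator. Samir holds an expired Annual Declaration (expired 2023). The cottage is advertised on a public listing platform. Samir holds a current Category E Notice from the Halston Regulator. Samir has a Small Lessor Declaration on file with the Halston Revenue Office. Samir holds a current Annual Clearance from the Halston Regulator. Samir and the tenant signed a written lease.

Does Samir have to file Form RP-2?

Exception (a) fails — a written lease is in place.
Exception (b)'s conditions are all satisfied: a current Annual Clearance is held; a Small Lessor Declaration is on file; a current Tier 5 Registration is held. But applying paragraph (f): (f) operates — the property is publicly advertised. So (b) is unavailable.
Exception (c) fails — the cottage is not part of the primary residence.
Exception (d) is satisfied on its face — a current Class C Registration is held; the property is let furnished. Turning to paragraphs (g)–(h): (g) applies — a current Provisional Approval is held. (h), which would lift (g), is not triggered — there is no Provisional Notice in force. Exception (d) does not apply.
Exception (e)'s conditions are all satisfied: rent is paid in kind; a current Class 5 Clearance is held. As to paragraphs (i)–(o): (i) is engaged (aggregate throughput is 7,900 units, meeting the 7,350 units threshold), but is overridden by (j): (j) operates — the reference index is 288, meeting the 261 threshold. (k) would limit (j) — assessed value is $404,000, meeting the $357,000 threshold — but (l) sets (k) aside: (l) operates against (k): the space is let for business use. (m) applies (the baseline figure is 440, less than the 473 limit), but is set aside by (n): (n) operates — the registered capacity is 3,160 units, below the 3,440 units limit. (o), which would lift (n), is inapplicable — no current Annual Declaration is held. (e) remains available.

No — exception (e) applies; Samir is not required to file Form RP-2.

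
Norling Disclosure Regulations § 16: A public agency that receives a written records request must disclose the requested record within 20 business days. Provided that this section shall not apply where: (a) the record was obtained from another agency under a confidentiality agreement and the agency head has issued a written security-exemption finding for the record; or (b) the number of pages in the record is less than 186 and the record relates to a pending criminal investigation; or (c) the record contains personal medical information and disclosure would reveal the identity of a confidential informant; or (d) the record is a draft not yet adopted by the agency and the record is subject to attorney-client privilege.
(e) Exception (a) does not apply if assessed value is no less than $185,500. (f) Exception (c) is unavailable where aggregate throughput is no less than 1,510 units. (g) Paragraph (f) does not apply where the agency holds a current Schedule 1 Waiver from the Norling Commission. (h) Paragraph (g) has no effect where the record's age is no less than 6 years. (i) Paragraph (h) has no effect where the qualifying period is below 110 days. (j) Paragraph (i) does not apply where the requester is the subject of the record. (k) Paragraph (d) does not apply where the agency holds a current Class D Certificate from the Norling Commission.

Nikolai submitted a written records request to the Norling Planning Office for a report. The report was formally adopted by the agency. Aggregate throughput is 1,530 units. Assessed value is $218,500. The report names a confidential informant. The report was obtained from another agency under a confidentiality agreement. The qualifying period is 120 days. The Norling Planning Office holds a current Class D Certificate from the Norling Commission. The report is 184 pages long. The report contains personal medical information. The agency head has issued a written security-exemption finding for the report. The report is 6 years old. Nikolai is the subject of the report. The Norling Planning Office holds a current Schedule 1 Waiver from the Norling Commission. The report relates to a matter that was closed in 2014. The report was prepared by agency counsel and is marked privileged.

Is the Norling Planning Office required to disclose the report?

All of (a)'s requirements are met (the report was obtained under a confidentiality agreement; a written security-exemption finding has been issued). However, paragraph (e) must be considered: (e) applies — assessed value is $218,500, meeting the $185,500 threshold. (a) is therefore removed.
Exception (b) requires that the record relates to a pending criminal investigation; but the report relates to a closed matter, so (b) is unavailable.
Exception (c) is satisfied on its face — the report contains personal medical information; the report names a confidential informant. But: (f) operates against (c): aggregate throughput is 1,530 units, meeting the 1,510 units threshold. (g) would limit (f) — a current Schedule 1 Waiver is held — but (h) sets (g) aside: (h) operates — the record's age is 6 years, meeting the 6 years threshold. (i), which would lift (h), does not operate here — the qualifying period is 120 days, not below 110 days. (c) is therefore removed.
Exception (d) requires that the record is a draft not yet adopted by the agency; but the report has been formally adopted, so (d) is unavailable.
Every exception is unavailable, so the rule governs.

Yes — the Norling Planning Office must disclose the report.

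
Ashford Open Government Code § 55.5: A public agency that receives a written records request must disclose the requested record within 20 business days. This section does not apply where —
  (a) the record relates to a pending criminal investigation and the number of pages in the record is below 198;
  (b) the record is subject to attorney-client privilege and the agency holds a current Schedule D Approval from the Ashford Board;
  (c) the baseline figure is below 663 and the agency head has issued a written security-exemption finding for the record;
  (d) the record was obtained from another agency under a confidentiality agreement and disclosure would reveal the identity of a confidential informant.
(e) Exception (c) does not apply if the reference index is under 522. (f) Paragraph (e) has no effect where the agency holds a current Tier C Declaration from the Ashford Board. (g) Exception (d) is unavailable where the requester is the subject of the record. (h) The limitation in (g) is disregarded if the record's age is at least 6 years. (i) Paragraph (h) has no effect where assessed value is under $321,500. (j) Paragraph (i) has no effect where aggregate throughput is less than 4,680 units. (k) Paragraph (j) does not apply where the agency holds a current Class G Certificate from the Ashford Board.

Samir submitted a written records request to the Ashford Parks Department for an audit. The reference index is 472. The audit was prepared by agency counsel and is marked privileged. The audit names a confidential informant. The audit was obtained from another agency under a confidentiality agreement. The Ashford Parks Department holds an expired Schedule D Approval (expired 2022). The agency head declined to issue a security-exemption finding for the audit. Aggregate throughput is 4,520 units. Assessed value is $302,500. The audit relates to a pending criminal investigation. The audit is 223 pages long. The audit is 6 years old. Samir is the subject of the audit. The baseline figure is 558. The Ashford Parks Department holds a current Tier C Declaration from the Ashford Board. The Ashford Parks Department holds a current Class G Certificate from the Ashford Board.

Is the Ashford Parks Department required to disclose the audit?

Exception (a) does not apply: the number of pages in the record is 223, not below 198.
Exception (b) does not apply: the Schedule D Approval is not current.
Exception (c) requires that the agency head has issued a written security-exemption finding for the record; but the agency head declined to issue a security-exemption finding, so (c) is unavailable.
Exception (d): the audit was obtained under a confidentiality agreement; the audit names a confidential informant — every condition holds. But applying paragraphs (g)–(k): (g) operates against (d): Samir is the subject of the audit. (h) would limit (g) — the record's age is 6 years, meeting the 6 years threshold — but (i) sets (h) aside: (i) is engaged — assessed value is $302,500, under the $321,500 limit. (j) is engaged (aggregate throughput is 4,520 units, less than the 4,680 units limit), but is displaced by (k): (k) operates against (j): a current Class G Certificate is held. (d) is therefore removed.
No exception displaces § 55.5.

Yes — the Ashford Parks Department must disclose the audit.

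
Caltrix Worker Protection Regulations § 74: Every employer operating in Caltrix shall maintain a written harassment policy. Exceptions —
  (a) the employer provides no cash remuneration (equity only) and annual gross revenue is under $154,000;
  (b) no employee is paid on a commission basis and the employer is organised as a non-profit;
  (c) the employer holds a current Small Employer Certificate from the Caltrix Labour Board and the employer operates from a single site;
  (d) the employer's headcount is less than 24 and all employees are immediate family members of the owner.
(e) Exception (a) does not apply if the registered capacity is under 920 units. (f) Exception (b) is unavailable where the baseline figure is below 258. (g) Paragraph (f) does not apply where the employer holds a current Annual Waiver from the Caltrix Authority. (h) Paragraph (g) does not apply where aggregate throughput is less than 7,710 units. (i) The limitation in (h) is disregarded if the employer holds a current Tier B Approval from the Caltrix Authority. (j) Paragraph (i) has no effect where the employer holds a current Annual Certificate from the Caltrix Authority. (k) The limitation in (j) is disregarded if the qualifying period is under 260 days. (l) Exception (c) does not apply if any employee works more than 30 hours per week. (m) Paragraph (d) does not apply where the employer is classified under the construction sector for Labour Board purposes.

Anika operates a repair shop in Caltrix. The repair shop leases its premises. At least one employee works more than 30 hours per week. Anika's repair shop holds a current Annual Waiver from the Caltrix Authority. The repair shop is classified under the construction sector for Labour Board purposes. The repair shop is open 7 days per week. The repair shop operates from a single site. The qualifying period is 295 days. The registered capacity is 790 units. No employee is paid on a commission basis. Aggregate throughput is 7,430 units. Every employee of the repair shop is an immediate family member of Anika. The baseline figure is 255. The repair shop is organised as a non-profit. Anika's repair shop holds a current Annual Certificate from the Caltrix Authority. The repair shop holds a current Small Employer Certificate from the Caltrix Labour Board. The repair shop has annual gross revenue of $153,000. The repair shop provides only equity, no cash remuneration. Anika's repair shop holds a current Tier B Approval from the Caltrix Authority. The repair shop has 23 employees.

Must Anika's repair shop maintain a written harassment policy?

Yes — Anika's repair shop must maintain a written harassment policy.

Exception (a): remuneration is equity-only; annual gross revenue is $153,000, under the $154,000 limit — every condition holds. But: (e) is engaged — the registered capacity is 790 units, under the 920 units limit. (a) is therefore removed.
Exception (b): no employee is paid on commission; the employer is a non-profit — every condition holds. Turning to paragraphs (f)–(k): (f) operates against (b): the baseline figure is 255, below the 258 limit. (g) applies (a current Annual Waiver is held), but is displaced by (h): (h) operates — aggregate throughput is 7,430 units, less than the 7,710 units limit. (i) applies (a current Tier B Approval is held), but is overridden by (j): (j) operates — a current Annual Certificate is held. (k), which would lift (j), is inapplicable — the qualifying period is 295 days, not under 260 days. So (b) is unavailable.
Exception (c): a current Small Employer Certificate is held; the employer operates from a single site — every condition holds. But applying paragraph (l): (l) operates against (c): at least one employee exceeds 30 hours/week. (c) is therefore removed.
All of (d)'s requirements are met (the employer's headcount is 23, less than the 24 limit; every employee is an immediate family member). However, paragraph (m) must be considered: (m) operates against (d): the repair shop is classified under the construction sector. Exception (d) does not apply.
Every exception is unavailable, so the rule governs.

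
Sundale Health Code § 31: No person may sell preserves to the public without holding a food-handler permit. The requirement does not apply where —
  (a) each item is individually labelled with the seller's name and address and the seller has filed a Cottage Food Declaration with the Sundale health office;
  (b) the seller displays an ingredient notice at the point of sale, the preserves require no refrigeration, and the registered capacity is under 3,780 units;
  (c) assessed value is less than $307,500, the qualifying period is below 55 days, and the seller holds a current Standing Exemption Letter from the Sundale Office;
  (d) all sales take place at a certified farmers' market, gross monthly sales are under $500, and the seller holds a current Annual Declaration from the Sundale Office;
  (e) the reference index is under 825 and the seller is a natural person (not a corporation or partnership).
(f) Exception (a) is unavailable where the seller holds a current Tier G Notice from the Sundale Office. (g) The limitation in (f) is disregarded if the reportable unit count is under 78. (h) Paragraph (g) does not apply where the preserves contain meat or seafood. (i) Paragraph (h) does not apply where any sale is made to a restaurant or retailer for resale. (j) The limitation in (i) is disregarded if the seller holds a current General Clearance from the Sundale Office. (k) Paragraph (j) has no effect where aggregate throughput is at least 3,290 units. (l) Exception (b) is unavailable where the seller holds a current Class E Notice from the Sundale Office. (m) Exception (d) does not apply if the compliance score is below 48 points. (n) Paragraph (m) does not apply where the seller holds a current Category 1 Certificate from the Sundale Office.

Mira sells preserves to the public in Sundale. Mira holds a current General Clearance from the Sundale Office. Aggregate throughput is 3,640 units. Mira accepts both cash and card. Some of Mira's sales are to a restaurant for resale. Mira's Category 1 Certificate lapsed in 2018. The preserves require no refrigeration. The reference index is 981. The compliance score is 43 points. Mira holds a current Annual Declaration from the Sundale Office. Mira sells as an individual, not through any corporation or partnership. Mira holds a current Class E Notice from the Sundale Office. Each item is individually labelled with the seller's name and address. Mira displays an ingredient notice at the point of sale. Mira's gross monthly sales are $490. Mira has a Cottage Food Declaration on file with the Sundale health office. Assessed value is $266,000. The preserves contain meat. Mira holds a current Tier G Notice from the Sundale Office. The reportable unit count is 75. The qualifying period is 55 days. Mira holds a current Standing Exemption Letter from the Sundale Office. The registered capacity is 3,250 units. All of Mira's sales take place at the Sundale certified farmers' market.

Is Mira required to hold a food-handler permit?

No — exception (a) applies; Mira is not required to hold a food-handler permit.

Exception (a): items are individually labelled; a Cottage Food Declaration is on file — every condition holds. As to paragraphs (f)–(k): (f) operates (a current Tier G Notice is held), but is overridden by (g): (g) operates against (f): the reportable unit count is 75, under the 78 limit. (h) would limit (g) — the preserves contain meat — but (i) sets (h) aside: (i) operates against (h): some sales are to a restaurant for resale. (j) would limit (i) — a current General Clearance is held — but (k) sets (j) aside: (k) is triggered — aggregate throughput is 3,640 units, meeting the 3,290 units threshold. Exception (a) stands.
Exception (b) is satisfied on its face — an ingredient notice is displayed; the preserves are shelf-stable; the registered capacity is 3,250 units, under the 3,780 units limit. But applying paragraph (l): (l) operates — a current Class E Notice is held. Exception (b) does not apply.
Exception (c) does not apply: the qualifying period is 55 days, not below 55 days.
Exception (d): all sales are at a certified farmers' market; gross monthly sales are $490, under the $500 limit; a current Annual Declaration is held — every condition holds. But applying paragraphs (m)–(n): (m) is triggered — the compliance score is 43 points, below the 48 points limit. (n) is not triggered (the Category 1 Certificate is not current), so (m) stands. Exception (d) does not apply.
Exception (e) fails — the reference index is 981, not under 825.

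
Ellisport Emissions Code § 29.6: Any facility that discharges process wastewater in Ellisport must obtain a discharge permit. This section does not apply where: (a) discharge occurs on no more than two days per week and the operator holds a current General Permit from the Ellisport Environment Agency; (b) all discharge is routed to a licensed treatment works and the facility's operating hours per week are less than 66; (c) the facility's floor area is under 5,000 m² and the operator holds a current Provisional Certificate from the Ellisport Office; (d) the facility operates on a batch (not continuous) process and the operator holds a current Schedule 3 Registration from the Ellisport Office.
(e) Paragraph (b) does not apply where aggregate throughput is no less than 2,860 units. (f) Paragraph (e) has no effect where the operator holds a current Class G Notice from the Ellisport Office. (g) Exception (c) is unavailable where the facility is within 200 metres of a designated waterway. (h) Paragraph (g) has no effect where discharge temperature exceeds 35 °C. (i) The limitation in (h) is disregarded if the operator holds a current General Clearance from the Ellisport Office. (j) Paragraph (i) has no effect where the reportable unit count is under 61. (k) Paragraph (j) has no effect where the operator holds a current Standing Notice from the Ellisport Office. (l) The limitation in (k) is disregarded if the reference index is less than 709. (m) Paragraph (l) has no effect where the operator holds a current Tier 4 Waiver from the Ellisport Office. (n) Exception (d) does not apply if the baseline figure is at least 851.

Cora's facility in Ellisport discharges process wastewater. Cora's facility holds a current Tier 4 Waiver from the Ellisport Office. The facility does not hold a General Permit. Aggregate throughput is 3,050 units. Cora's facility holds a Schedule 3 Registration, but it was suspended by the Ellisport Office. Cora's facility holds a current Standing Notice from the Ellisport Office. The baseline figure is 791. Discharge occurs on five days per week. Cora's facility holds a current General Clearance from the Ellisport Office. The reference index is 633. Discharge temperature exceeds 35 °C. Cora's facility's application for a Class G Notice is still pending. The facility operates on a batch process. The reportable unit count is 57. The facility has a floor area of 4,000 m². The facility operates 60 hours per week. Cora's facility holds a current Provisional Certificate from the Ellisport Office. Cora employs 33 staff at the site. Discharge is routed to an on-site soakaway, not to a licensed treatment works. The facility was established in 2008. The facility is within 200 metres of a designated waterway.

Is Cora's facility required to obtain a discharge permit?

Exception (a) does not apply: discharge occurs on five days per week.
Exception (b) fails — discharge is not routed to a licensed treatment works.
Exception (c) is satisfied on its face — the facility's floor area is 4,000 m², under the 5,000 m² limit; a current Provisional Certificate is held. Turning to paragraphs (g)–(m): (g) operates against (c): the facility is within 200 m of a designated waterway. (h) operates (discharge temperature exceeds 35 °C), but yields to (i): (i) operates against (h): a current General Clearance is held. (j) operates (the reportable unit count is 57, under the 61 limit), but yields to (k): (k) operates against (j): a current Standing Notice is held. (l) would limit (k) — the reference index is 633, less than the 709 limit — but (m) sets (l) aside: (m) operates against (l): a current Tier 4 Waiver is held. So (c) is unavailable.
Exception (d) fails — there is no Schedule 3 Registration in force.
No exception is made out. Cora's facility falls within the general rule.

Yes — Cora's facility must obtain a discharge permit.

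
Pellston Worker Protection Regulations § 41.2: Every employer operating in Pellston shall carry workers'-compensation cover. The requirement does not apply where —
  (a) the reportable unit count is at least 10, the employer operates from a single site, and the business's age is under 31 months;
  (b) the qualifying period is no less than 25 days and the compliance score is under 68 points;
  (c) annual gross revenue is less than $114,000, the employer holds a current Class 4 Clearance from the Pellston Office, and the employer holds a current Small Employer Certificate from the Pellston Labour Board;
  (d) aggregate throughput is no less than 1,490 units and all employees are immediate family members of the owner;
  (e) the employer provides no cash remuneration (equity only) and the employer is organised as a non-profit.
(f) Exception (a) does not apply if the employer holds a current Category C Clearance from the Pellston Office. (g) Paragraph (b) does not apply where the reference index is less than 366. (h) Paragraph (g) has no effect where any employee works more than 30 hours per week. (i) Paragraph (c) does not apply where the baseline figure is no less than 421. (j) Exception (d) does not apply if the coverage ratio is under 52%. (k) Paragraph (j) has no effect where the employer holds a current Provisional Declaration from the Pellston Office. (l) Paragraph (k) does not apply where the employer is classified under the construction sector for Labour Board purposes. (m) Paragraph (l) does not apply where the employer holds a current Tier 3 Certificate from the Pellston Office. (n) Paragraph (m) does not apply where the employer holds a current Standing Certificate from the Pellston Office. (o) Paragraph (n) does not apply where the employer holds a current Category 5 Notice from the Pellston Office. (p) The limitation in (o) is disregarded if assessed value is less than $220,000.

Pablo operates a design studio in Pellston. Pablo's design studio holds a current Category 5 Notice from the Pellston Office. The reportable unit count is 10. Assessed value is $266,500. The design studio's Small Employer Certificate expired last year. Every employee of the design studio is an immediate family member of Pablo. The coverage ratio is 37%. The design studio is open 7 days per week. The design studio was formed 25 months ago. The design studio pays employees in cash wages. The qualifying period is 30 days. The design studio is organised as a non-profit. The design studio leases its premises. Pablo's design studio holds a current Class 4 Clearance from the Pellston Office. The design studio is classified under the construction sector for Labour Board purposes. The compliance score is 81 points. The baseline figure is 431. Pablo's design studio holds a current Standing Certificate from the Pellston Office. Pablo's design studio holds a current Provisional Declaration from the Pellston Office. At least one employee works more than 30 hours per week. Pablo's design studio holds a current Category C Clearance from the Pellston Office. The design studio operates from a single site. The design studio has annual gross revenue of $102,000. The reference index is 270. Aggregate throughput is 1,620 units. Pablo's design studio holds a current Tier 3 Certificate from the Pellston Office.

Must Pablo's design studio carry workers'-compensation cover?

No — exception (d) applies; Pablo's design studio is not required to carry workers'-compensation cover.

Exception (a)'s conditions are all satisfied: the reportable unit count is 10, meeting the 10 threshold; the employer operates from a single site; the business's age is 25 months, under the 31 months limit. However, paragraph (f) must be considered: (f) operates against (a): a current Category C Clearance is held. (a) is therefore removed.
Exception (b) does not apply: the compliance score is 81 points, not under 68 points.
Exception (c) requires that the employer holds a current Small Employer Certificate from the Pellston Labour Board; but the Small Employer Certificate has expired, so (c) is unavailable.
Exception (d)'s conditions are all satisfied: aggregate throughput is 1,620 units, meeting the 1,490 units threshold; every employee is an immediate family member. As to paragraphs (j)–(p): (j) would limit (d) — the coverage ratio is 37%, under the 52% limit — but (k) sets (j) aside: (k) operates against (j): a current Provisional Declaration is held. (l) is triggered (the design studio is classified under the construction sector), but yields to (m): (m) operates against (l): a current Tier 3 Certificate is held. (n) would limit (m) — a current Standing Certificate is held — but (o) sets (n) aside: (o) operates against (n): a current Category 5 Notice is held. (p), which would lift (o), is not engaged — assessed value is $266,500, not less than $220,000. (d) remains available.
Exception (e) requires that the employer provides no cash remuneration (equity only); but employees are paid cash wages, so (e) is unavailable.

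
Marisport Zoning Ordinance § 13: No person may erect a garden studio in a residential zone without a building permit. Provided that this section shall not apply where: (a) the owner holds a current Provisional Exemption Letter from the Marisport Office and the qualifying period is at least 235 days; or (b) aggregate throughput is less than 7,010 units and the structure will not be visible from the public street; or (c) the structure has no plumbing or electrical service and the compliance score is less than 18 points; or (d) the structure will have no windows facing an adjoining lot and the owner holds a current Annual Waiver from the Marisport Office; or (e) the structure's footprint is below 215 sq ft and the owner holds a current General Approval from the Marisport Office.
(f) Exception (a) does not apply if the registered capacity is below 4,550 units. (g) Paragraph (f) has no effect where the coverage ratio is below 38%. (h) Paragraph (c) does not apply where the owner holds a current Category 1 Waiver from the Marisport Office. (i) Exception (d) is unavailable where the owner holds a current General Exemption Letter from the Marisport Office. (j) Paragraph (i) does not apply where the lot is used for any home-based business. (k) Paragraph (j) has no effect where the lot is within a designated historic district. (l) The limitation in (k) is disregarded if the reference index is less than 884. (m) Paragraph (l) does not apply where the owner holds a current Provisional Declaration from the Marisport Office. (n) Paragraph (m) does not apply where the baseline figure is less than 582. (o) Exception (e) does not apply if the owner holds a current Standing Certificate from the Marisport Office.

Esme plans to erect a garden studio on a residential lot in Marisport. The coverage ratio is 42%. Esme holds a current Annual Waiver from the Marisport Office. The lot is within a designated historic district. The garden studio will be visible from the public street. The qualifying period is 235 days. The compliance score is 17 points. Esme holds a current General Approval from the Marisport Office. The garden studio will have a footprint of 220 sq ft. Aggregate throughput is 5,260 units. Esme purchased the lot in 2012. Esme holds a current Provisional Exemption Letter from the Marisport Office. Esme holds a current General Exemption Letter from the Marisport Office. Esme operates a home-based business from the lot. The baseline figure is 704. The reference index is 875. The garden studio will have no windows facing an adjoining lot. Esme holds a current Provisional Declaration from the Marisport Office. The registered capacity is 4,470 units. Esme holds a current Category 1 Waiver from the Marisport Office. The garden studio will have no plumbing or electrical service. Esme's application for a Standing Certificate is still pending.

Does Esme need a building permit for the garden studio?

Yes — Esme must obtain a building permit.

Exception (a): a current Provisional Exemption Letter is held; the qualifying period is 235 days, meeting the 235 days threshold — every condition holds. Turning to paragraphs (f)–(g): (f) operates against (a): the registered capacity is 4,470 units, below the 4,550 units limit. (g), which would lift (f), does not operate here — the coverage ratio is 42%, not below 38%. So (a) is unavailable.
Exception (b) requires that the structure will not be visible from the public street; but the structure will be visible from the street, so (b) is unavailable.
Exception (c)'s conditions are all satisfied: there is no plumbing or electrical service; the compliance score is 17 points, less than the 18 points limit. However, paragraph (h) must be considered: (h) is triggered — a current Category 1 Waiver is held. Exception (c) does not apply.
Exception (d): no windows face an adjoining lot; a current Annual Waiver is held — every condition holds. But: (i) applies — a current General Exemption Letter is held. (j) would limit (i) — a home-based business operates on the lot — but (k) sets (j) aside: (k) operates against (j): the lot is in a historic district. (l) operates (the reference index is 875, less than the 884 limit), but is overridden by (m): (m) operates against (l): a current Provisional Declaration is held. (n), which would lift (m), is not triggered — the baseline figure is 704, not less than 582. (d) is therefore removed.
Exception (e) requires that the structure's footprint is below 215 sq ft; but the structure's footprint is 220 sq ft, not below 215 sq ft, so (e) is unavailable.
No exception is made out. Esme falls within the general rule.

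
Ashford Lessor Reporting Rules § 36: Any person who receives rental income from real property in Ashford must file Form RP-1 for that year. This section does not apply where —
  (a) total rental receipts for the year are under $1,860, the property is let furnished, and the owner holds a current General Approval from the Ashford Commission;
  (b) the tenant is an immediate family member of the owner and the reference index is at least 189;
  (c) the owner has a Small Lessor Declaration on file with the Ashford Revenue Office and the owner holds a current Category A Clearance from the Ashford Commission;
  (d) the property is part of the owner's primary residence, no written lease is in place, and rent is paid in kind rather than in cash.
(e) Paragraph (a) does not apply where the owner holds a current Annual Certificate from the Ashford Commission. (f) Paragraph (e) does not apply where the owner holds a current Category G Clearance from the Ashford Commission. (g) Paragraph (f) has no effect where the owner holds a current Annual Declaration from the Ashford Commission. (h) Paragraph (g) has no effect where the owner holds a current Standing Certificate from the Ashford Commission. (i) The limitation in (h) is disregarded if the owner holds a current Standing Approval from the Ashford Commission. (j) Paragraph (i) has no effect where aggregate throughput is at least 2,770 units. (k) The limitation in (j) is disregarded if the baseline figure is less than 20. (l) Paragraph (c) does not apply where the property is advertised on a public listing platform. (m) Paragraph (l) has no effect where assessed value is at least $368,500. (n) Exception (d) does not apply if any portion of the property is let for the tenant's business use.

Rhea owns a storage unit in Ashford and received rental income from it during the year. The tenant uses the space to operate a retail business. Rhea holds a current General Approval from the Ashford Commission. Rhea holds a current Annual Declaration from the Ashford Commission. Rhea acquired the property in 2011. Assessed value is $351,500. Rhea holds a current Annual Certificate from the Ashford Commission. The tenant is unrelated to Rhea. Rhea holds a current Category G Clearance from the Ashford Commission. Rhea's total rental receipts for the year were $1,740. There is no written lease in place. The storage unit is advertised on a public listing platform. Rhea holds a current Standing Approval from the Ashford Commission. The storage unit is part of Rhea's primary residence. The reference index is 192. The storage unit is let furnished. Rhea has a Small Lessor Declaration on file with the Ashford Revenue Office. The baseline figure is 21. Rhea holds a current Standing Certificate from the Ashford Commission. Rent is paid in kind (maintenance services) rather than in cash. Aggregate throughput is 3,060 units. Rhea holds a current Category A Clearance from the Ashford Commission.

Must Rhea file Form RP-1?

No — exception (a) applies; Rhea is not required to file Form RP-1.

Exception (a) is satisfied on its face — total rental receipts for the year are $1,740, under the $1,860 limit; the property is let furnished; a current General Approval is held. Applying paragraphs (e)–(k): (e) would limit (a) — a current Annual Certificate is held — but (f) sets (e) aside: (f) operates against (e): a current Category G Clearance is held. (g) is triggered (a current Annual Declaration is held), but is displaced by (h): (h) is engaged — a current Standing Certificate is held. (i) is triggered (a current Standing Approval is held), but is itself disapplied by (j): (j) is triggered — aggregate throughput is 3,060 units, meeting the 2,770 units threshold. (k), which would lift (j), is not engaged — the baseline figure is 21, not less than 20. Exception (a) stands.
Exception (b) requires that the tenant is an immediate family member of the owner; but the tenant is unrelated to the owner, so (b) is unavailable.
Exception (c)'s conditions are all satisfied: a Small Lessor Declaration is on file; a current Category A Clearance is held. Turning to paragraphs (l)–(m): (l) operates against (c): the property is publicly advertised. (m) is inapplicable (assessed value is $351,500, short of $368,500), so (l) stands. Exception (c) does not apply.
Exception (d) is satisfied on its face — the storage unit is part of the primary residence; there is no written lease; rent is paid in kind. But: (n) operates against (d): the space is let for business use. (d) is therefore removed.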